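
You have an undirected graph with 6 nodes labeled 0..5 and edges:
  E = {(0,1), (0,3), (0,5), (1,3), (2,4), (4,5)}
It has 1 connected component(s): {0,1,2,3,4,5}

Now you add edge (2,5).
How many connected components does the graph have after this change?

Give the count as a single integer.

Initial component count: 1
Add (2,5): endpoints already in same component. Count unchanged: 1.
New component count: 1

Answer: 1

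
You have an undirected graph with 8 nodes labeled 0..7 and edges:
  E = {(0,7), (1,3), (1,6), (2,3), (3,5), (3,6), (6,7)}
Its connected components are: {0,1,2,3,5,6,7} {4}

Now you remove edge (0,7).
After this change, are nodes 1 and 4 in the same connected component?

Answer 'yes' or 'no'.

Answer: no

Derivation:
Initial components: {0,1,2,3,5,6,7} {4}
Removing edge (0,7): it was a bridge — component count 2 -> 3.
New components: {0} {1,2,3,5,6,7} {4}
Are 1 and 4 in the same component? no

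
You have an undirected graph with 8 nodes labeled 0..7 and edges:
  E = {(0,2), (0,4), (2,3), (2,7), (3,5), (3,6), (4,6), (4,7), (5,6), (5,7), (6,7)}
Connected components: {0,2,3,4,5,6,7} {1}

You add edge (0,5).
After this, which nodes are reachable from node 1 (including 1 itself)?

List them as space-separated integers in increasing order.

Before: nodes reachable from 1: {1}
Adding (0,5): both endpoints already in same component. Reachability from 1 unchanged.
After: nodes reachable from 1: {1}

Answer: 1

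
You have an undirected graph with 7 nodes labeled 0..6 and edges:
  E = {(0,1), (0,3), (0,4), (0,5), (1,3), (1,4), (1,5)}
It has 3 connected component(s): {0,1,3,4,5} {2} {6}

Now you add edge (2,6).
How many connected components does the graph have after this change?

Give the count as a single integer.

Initial component count: 3
Add (2,6): merges two components. Count decreases: 3 -> 2.
New component count: 2

Answer: 2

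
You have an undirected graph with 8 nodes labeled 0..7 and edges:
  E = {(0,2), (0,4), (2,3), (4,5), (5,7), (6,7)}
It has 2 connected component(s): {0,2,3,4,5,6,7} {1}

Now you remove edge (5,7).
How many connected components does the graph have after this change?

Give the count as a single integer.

Initial component count: 2
Remove (5,7): it was a bridge. Count increases: 2 -> 3.
  After removal, components: {0,2,3,4,5} {1} {6,7}
New component count: 3

Answer: 3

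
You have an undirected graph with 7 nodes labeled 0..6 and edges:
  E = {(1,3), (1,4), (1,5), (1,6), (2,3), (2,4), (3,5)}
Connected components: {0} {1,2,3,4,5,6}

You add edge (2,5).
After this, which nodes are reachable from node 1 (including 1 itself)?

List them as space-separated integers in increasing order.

Before: nodes reachable from 1: {1,2,3,4,5,6}
Adding (2,5): both endpoints already in same component. Reachability from 1 unchanged.
After: nodes reachable from 1: {1,2,3,4,5,6}

Answer: 1 2 3 4 5 6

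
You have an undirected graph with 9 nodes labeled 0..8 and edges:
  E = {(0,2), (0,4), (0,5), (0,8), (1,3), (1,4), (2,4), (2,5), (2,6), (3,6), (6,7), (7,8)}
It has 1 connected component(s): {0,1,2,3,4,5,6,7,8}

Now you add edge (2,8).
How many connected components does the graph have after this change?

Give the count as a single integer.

Answer: 1

Derivation:
Initial component count: 1
Add (2,8): endpoints already in same component. Count unchanged: 1.
New component count: 1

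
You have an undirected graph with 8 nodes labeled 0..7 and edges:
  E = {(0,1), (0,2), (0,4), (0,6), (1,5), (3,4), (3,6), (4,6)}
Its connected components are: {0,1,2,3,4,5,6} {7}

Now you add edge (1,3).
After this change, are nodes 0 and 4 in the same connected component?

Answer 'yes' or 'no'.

Initial components: {0,1,2,3,4,5,6} {7}
Adding edge (1,3): both already in same component {0,1,2,3,4,5,6}. No change.
New components: {0,1,2,3,4,5,6} {7}
Are 0 and 4 in the same component? yes

Answer: yes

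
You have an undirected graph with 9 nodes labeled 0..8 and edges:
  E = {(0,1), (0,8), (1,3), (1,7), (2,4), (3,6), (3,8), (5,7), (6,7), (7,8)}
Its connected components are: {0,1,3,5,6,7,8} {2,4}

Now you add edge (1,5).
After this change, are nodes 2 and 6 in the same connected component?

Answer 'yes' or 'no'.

Initial components: {0,1,3,5,6,7,8} {2,4}
Adding edge (1,5): both already in same component {0,1,3,5,6,7,8}. No change.
New components: {0,1,3,5,6,7,8} {2,4}
Are 2 and 6 in the same component? no

Answer: no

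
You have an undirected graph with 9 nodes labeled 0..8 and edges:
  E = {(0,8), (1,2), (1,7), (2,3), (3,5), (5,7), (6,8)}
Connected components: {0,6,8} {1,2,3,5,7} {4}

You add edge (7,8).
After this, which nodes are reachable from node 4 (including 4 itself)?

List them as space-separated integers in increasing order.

Answer: 4

Derivation:
Before: nodes reachable from 4: {4}
Adding (7,8): merges two components, but neither contains 4. Reachability from 4 unchanged.
After: nodes reachable from 4: {4}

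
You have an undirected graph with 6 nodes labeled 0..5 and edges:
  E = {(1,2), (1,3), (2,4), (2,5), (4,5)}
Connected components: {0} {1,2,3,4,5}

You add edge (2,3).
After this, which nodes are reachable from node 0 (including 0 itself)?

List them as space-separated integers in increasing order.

Answer: 0

Derivation:
Before: nodes reachable from 0: {0}
Adding (2,3): both endpoints already in same component. Reachability from 0 unchanged.
After: nodes reachable from 0: {0}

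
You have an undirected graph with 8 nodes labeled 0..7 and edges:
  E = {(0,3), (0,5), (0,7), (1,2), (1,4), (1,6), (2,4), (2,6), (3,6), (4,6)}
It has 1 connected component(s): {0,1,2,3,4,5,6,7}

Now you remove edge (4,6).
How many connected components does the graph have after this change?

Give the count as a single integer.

Initial component count: 1
Remove (4,6): not a bridge. Count unchanged: 1.
  After removal, components: {0,1,2,3,4,5,6,7}
New component count: 1

Answer: 1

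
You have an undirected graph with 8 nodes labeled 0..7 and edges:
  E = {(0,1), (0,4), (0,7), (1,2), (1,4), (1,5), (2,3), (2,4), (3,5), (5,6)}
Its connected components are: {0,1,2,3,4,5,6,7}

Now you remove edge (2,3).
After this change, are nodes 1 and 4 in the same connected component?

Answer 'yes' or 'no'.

Initial components: {0,1,2,3,4,5,6,7}
Removing edge (2,3): not a bridge — component count unchanged at 1.
New components: {0,1,2,3,4,5,6,7}
Are 1 and 4 in the same component? yes

Answer: yes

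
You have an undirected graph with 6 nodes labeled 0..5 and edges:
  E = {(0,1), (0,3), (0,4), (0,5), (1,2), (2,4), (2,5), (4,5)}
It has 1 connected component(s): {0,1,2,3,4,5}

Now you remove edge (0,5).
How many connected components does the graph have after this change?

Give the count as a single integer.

Initial component count: 1
Remove (0,5): not a bridge. Count unchanged: 1.
  After removal, components: {0,1,2,3,4,5}
New component count: 1

Answer: 1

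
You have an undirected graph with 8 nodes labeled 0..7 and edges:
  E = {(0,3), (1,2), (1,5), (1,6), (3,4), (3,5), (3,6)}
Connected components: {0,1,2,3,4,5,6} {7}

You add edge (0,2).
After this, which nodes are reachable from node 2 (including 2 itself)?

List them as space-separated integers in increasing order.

Before: nodes reachable from 2: {0,1,2,3,4,5,6}
Adding (0,2): both endpoints already in same component. Reachability from 2 unchanged.
After: nodes reachable from 2: {0,1,2,3,4,5,6}

Answer: 0 1 2 3 4 5 6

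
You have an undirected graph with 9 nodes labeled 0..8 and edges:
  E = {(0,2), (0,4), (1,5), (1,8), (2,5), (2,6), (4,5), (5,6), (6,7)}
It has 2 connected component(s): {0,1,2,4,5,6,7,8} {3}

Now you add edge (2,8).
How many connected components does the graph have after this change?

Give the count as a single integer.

Initial component count: 2
Add (2,8): endpoints already in same component. Count unchanged: 2.
New component count: 2

Answer: 2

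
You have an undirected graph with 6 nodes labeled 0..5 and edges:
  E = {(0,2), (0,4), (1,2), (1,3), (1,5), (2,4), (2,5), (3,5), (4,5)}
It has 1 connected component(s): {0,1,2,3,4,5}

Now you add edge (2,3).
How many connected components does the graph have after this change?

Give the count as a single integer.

Answer: 1

Derivation:
Initial component count: 1
Add (2,3): endpoints already in same component. Count unchanged: 1.
New component count: 1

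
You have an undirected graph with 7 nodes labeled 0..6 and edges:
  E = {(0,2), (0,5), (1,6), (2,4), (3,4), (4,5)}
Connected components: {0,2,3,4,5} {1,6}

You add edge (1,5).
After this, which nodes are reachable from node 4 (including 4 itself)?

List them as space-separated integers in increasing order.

Before: nodes reachable from 4: {0,2,3,4,5}
Adding (1,5): merges 4's component with another. Reachability grows.
After: nodes reachable from 4: {0,1,2,3,4,5,6}

Answer: 0 1 2 3 4 5 6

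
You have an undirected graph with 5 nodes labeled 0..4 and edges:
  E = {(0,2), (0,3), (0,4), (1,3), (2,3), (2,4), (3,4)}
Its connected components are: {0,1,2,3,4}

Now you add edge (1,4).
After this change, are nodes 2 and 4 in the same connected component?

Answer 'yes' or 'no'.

Initial components: {0,1,2,3,4}
Adding edge (1,4): both already in same component {0,1,2,3,4}. No change.
New components: {0,1,2,3,4}
Are 2 and 4 in the same component? yes

Answer: yes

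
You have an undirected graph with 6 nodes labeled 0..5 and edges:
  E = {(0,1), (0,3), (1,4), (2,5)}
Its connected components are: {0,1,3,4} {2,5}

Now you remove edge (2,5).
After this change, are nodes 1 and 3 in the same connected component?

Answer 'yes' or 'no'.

Initial components: {0,1,3,4} {2,5}
Removing edge (2,5): it was a bridge — component count 2 -> 3.
New components: {0,1,3,4} {2} {5}
Are 1 and 3 in the same component? yes

Answer: yes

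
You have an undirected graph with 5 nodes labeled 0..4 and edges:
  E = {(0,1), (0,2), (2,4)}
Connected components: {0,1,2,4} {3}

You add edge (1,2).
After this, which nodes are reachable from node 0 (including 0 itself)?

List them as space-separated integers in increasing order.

Answer: 0 1 2 4

Derivation:
Before: nodes reachable from 0: {0,1,2,4}
Adding (1,2): both endpoints already in same component. Reachability from 0 unchanged.
After: nodes reachable from 0: {0,1,2,4}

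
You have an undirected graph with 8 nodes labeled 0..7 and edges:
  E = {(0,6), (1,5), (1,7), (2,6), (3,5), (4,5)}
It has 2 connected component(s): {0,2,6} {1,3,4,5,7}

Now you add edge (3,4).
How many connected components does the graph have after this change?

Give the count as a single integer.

Answer: 2

Derivation:
Initial component count: 2
Add (3,4): endpoints already in same component. Count unchanged: 2.
New component count: 2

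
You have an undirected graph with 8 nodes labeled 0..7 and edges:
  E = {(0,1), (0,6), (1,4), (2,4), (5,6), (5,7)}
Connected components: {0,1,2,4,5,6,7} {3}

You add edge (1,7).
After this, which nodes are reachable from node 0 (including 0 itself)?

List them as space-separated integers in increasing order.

Before: nodes reachable from 0: {0,1,2,4,5,6,7}
Adding (1,7): both endpoints already in same component. Reachability from 0 unchanged.
After: nodes reachable from 0: {0,1,2,4,5,6,7}

Answer: 0 1 2 4 5 6 7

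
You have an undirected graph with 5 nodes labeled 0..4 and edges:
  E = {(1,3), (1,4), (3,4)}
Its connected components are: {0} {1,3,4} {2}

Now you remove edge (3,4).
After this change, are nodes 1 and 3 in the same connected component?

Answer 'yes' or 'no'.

Initial components: {0} {1,3,4} {2}
Removing edge (3,4): not a bridge — component count unchanged at 3.
New components: {0} {1,3,4} {2}
Are 1 and 3 in the same component? yes

Answer: yes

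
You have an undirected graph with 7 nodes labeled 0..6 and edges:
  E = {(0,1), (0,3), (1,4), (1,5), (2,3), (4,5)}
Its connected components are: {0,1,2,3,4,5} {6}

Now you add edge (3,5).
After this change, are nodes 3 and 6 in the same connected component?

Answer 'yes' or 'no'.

Initial components: {0,1,2,3,4,5} {6}
Adding edge (3,5): both already in same component {0,1,2,3,4,5}. No change.
New components: {0,1,2,3,4,5} {6}
Are 3 and 6 in the same component? no

Answer: no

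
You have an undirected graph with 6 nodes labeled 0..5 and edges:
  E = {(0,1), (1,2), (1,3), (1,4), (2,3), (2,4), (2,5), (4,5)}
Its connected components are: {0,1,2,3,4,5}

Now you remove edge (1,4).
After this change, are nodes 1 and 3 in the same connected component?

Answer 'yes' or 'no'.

Initial components: {0,1,2,3,4,5}
Removing edge (1,4): not a bridge — component count unchanged at 1.
New components: {0,1,2,3,4,5}
Are 1 and 3 in the same component? yes

Answer: yes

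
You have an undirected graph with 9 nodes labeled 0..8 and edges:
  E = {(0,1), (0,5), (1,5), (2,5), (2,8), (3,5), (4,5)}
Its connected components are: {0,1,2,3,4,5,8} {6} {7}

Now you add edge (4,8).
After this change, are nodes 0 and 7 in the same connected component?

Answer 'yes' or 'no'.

Answer: no

Derivation:
Initial components: {0,1,2,3,4,5,8} {6} {7}
Adding edge (4,8): both already in same component {0,1,2,3,4,5,8}. No change.
New components: {0,1,2,3,4,5,8} {6} {7}
Are 0 and 7 in the same component? no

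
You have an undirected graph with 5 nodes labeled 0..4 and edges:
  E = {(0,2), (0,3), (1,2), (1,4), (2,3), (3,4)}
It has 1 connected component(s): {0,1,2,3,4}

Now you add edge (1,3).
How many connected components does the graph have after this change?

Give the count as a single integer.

Initial component count: 1
Add (1,3): endpoints already in same component. Count unchanged: 1.
New component count: 1

Answer: 1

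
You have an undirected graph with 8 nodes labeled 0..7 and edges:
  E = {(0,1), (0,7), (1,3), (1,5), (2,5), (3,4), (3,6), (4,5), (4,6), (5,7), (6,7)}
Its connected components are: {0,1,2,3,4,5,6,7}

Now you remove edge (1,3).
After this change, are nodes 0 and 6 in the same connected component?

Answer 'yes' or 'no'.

Initial components: {0,1,2,3,4,5,6,7}
Removing edge (1,3): not a bridge — component count unchanged at 1.
New components: {0,1,2,3,4,5,6,7}
Are 0 and 6 in the same component? yes

Answer: yes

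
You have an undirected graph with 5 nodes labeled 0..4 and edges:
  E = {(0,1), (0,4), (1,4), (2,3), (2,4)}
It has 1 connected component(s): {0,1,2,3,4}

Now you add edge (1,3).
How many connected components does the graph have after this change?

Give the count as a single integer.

Initial component count: 1
Add (1,3): endpoints already in same component. Count unchanged: 1.
New component count: 1

Answer: 1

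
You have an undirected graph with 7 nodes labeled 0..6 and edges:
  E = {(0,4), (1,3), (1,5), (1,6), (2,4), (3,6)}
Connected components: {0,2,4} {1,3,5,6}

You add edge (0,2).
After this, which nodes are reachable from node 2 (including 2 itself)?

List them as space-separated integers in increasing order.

Answer: 0 2 4

Derivation:
Before: nodes reachable from 2: {0,2,4}
Adding (0,2): both endpoints already in same component. Reachability from 2 unchanged.
After: nodes reachable from 2: {0,2,4}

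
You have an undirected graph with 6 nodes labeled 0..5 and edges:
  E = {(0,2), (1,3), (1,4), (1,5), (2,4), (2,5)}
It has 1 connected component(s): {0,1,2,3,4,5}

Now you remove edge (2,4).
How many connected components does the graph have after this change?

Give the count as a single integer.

Answer: 1

Derivation:
Initial component count: 1
Remove (2,4): not a bridge. Count unchanged: 1.
  After removal, components: {0,1,2,3,4,5}
New component count: 1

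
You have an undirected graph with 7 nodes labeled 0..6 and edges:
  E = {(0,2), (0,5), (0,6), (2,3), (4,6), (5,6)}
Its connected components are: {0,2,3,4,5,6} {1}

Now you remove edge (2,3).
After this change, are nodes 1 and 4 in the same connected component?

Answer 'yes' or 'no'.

Answer: no

Derivation:
Initial components: {0,2,3,4,5,6} {1}
Removing edge (2,3): it was a bridge — component count 2 -> 3.
New components: {0,2,4,5,6} {1} {3}
Are 1 and 4 in the same component? no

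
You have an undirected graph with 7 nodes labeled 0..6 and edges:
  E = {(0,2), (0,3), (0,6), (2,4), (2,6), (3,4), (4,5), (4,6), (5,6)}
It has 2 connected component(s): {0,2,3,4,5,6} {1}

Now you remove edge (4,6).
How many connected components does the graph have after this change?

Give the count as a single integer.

Answer: 2

Derivation:
Initial component count: 2
Remove (4,6): not a bridge. Count unchanged: 2.
  After removal, components: {0,2,3,4,5,6} {1}
New component count: 2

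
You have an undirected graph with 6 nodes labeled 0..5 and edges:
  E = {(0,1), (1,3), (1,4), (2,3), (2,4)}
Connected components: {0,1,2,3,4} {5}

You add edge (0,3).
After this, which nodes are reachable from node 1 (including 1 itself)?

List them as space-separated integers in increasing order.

Answer: 0 1 2 3 4

Derivation:
Before: nodes reachable from 1: {0,1,2,3,4}
Adding (0,3): both endpoints already in same component. Reachability from 1 unchanged.
After: nodes reachable from 1: {0,1,2,3,4}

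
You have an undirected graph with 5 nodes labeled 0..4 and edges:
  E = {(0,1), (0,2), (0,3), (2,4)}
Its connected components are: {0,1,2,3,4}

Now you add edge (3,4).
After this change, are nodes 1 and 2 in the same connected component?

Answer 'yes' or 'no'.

Initial components: {0,1,2,3,4}
Adding edge (3,4): both already in same component {0,1,2,3,4}. No change.
New components: {0,1,2,3,4}
Are 1 and 2 in the same component? yes

Answer: yes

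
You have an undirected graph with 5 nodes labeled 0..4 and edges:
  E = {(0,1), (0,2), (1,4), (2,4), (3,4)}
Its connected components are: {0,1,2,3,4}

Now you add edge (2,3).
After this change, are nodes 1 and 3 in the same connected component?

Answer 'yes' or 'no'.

Initial components: {0,1,2,3,4}
Adding edge (2,3): both already in same component {0,1,2,3,4}. No change.
New components: {0,1,2,3,4}
Are 1 and 3 in the same component? yes

Answer: yes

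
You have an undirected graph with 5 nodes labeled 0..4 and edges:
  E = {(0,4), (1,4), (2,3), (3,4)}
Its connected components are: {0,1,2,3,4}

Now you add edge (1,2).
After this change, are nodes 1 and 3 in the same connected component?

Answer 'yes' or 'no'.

Initial components: {0,1,2,3,4}
Adding edge (1,2): both already in same component {0,1,2,3,4}. No change.
New components: {0,1,2,3,4}
Are 1 and 3 in the same component? yes

Answer: yes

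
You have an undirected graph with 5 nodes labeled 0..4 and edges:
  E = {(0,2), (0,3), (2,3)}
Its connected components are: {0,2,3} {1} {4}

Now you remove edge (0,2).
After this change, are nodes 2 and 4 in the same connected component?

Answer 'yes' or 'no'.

Initial components: {0,2,3} {1} {4}
Removing edge (0,2): not a bridge — component count unchanged at 3.
New components: {0,2,3} {1} {4}
Are 2 and 4 in the same component? no

Answer: no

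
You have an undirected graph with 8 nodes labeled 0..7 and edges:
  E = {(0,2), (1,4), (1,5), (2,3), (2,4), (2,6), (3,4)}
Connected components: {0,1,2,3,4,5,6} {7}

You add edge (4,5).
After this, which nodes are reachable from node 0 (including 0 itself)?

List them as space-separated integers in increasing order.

Answer: 0 1 2 3 4 5 6

Derivation:
Before: nodes reachable from 0: {0,1,2,3,4,5,6}
Adding (4,5): both endpoints already in same component. Reachability from 0 unchanged.
After: nodes reachable from 0: {0,1,2,3,4,5,6}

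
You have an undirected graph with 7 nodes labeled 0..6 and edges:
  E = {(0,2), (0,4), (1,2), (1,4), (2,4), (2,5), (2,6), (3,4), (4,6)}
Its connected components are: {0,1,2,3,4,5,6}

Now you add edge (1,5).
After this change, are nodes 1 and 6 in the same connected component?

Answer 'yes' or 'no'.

Initial components: {0,1,2,3,4,5,6}
Adding edge (1,5): both already in same component {0,1,2,3,4,5,6}. No change.
New components: {0,1,2,3,4,5,6}
Are 1 and 6 in the same component? yes

Answer: yes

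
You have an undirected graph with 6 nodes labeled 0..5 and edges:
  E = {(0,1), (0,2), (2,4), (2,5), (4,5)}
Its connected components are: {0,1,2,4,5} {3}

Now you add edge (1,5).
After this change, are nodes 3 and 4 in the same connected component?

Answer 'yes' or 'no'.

Initial components: {0,1,2,4,5} {3}
Adding edge (1,5): both already in same component {0,1,2,4,5}. No change.
New components: {0,1,2,4,5} {3}
Are 3 and 4 in the same component? no

Answer: no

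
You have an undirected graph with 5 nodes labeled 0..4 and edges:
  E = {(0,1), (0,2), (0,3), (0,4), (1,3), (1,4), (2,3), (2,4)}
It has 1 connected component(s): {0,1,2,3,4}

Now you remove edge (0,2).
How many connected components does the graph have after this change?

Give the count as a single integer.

Answer: 1

Derivation:
Initial component count: 1
Remove (0,2): not a bridge. Count unchanged: 1.
  After removal, components: {0,1,2,3,4}
New component count: 1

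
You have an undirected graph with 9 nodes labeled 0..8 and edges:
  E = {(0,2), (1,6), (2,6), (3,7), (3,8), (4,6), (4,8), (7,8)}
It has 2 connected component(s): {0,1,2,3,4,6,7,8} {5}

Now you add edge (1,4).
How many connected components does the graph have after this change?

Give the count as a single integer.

Answer: 2

Derivation:
Initial component count: 2
Add (1,4): endpoints already in same component. Count unchanged: 2.
New component count: 2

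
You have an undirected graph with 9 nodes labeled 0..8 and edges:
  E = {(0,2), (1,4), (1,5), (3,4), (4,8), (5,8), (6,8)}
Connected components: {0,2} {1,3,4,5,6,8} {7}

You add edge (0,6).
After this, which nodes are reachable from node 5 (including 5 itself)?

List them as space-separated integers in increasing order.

Answer: 0 1 2 3 4 5 6 8

Derivation:
Before: nodes reachable from 5: {1,3,4,5,6,8}
Adding (0,6): merges 5's component with another. Reachability grows.
After: nodes reachable from 5: {0,1,2,3,4,5,6,8}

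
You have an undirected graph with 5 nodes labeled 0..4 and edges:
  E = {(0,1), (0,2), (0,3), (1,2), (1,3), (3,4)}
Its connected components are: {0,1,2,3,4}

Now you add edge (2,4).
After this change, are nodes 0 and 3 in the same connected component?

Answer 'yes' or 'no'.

Answer: yes

Derivation:
Initial components: {0,1,2,3,4}
Adding edge (2,4): both already in same component {0,1,2,3,4}. No change.
New components: {0,1,2,3,4}
Are 0 and 3 in the same component? yes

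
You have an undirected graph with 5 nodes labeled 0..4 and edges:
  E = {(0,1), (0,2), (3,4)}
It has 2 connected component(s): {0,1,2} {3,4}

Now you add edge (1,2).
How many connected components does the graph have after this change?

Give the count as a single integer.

Answer: 2

Derivation:
Initial component count: 2
Add (1,2): endpoints already in same component. Count unchanged: 2.
New component count: 2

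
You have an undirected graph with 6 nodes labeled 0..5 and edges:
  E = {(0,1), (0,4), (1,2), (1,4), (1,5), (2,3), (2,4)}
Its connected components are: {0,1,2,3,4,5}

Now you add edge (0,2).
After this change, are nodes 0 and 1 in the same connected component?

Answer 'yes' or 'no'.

Initial components: {0,1,2,3,4,5}
Adding edge (0,2): both already in same component {0,1,2,3,4,5}. No change.
New components: {0,1,2,3,4,5}
Are 0 and 1 in the same component? yes

Answer: yes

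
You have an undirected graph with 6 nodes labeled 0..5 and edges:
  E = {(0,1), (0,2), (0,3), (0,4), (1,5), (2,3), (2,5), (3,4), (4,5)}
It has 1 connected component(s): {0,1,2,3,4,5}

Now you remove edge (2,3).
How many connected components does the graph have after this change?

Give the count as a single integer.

Answer: 1

Derivation:
Initial component count: 1
Remove (2,3): not a bridge. Count unchanged: 1.
  After removal, components: {0,1,2,3,4,5}
New component count: 1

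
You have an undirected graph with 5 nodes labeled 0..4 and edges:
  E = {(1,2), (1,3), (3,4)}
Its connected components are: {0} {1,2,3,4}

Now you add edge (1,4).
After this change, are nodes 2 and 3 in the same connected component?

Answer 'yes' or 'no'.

Initial components: {0} {1,2,3,4}
Adding edge (1,4): both already in same component {1,2,3,4}. No change.
New components: {0} {1,2,3,4}
Are 2 and 3 in the same component? yes

Answer: yes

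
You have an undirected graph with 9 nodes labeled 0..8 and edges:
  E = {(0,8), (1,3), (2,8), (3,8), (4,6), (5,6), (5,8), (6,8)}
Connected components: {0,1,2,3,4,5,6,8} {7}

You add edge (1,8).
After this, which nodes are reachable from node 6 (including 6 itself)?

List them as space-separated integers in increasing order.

Before: nodes reachable from 6: {0,1,2,3,4,5,6,8}
Adding (1,8): both endpoints already in same component. Reachability from 6 unchanged.
After: nodes reachable from 6: {0,1,2,3,4,5,6,8}

Answer: 0 1 2 3 4 5 6 8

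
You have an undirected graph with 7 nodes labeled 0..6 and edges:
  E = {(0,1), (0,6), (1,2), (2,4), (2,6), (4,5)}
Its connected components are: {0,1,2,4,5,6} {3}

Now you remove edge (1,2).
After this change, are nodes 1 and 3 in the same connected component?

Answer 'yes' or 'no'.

Answer: no

Derivation:
Initial components: {0,1,2,4,5,6} {3}
Removing edge (1,2): not a bridge — component count unchanged at 2.
New components: {0,1,2,4,5,6} {3}
Are 1 and 3 in the same component? no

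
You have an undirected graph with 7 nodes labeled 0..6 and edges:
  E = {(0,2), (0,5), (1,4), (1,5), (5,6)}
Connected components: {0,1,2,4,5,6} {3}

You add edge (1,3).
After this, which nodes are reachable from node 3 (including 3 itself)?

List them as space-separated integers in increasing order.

Before: nodes reachable from 3: {3}
Adding (1,3): merges 3's component with another. Reachability grows.
After: nodes reachable from 3: {0,1,2,3,4,5,6}

Answer: 0 1 2 3 4 5 6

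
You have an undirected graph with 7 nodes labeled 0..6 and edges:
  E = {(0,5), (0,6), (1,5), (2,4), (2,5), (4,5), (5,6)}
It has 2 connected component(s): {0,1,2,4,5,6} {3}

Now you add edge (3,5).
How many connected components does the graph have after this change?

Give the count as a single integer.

Answer: 1

Derivation:
Initial component count: 2
Add (3,5): merges two components. Count decreases: 2 -> 1.
New component count: 1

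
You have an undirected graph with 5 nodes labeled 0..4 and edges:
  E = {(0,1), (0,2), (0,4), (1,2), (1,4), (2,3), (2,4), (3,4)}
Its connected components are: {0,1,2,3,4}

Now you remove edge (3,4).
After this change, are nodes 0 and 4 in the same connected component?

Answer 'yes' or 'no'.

Initial components: {0,1,2,3,4}
Removing edge (3,4): not a bridge — component count unchanged at 1.
New components: {0,1,2,3,4}
Are 0 and 4 in the same component? yes

Answer: yes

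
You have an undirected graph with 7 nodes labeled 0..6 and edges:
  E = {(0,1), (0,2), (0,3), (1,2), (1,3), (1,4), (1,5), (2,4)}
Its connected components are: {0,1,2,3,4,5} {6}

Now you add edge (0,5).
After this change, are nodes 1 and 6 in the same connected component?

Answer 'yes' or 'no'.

Answer: no

Derivation:
Initial components: {0,1,2,3,4,5} {6}
Adding edge (0,5): both already in same component {0,1,2,3,4,5}. No change.
New components: {0,1,2,3,4,5} {6}
Are 1 and 6 in the same component? no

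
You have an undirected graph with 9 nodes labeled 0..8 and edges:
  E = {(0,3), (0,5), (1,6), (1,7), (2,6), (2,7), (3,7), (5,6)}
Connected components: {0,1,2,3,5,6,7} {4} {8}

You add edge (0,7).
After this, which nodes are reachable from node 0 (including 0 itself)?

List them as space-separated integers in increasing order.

Answer: 0 1 2 3 5 6 7

Derivation:
Before: nodes reachable from 0: {0,1,2,3,5,6,7}
Adding (0,7): both endpoints already in same component. Reachability from 0 unchanged.
After: nodes reachable from 0: {0,1,2,3,5,6,7}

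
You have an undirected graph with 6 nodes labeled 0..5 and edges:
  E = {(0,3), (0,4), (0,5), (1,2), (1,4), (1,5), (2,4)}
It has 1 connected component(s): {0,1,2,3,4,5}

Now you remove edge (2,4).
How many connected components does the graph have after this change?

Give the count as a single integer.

Answer: 1

Derivation:
Initial component count: 1
Remove (2,4): not a bridge. Count unchanged: 1.
  After removal, components: {0,1,2,3,4,5}
New component count: 1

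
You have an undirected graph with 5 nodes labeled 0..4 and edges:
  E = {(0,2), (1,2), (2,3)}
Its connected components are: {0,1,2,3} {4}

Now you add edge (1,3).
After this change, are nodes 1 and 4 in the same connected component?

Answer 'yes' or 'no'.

Initial components: {0,1,2,3} {4}
Adding edge (1,3): both already in same component {0,1,2,3}. No change.
New components: {0,1,2,3} {4}
Are 1 and 4 in the same component? no

Answer: no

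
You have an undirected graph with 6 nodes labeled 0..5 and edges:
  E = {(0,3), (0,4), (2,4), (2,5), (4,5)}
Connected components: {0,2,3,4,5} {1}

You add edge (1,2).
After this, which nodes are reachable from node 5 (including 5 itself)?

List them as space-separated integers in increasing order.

Answer: 0 1 2 3 4 5

Derivation:
Before: nodes reachable from 5: {0,2,3,4,5}
Adding (1,2): merges 5's component with another. Reachability grows.
After: nodes reachable from 5: {0,1,2,3,4,5}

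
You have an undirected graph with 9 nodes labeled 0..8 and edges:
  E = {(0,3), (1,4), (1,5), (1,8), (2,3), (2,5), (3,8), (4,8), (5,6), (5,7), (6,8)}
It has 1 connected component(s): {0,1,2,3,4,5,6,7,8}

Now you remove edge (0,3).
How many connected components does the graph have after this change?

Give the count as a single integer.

Answer: 2

Derivation:
Initial component count: 1
Remove (0,3): it was a bridge. Count increases: 1 -> 2.
  After removal, components: {0} {1,2,3,4,5,6,7,8}
New component count: 2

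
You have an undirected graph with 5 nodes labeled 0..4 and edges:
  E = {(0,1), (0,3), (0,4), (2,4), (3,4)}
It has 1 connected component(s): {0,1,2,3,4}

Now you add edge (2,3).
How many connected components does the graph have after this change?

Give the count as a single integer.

Answer: 1

Derivation:
Initial component count: 1
Add (2,3): endpoints already in same component. Count unchanged: 1.
New component count: 1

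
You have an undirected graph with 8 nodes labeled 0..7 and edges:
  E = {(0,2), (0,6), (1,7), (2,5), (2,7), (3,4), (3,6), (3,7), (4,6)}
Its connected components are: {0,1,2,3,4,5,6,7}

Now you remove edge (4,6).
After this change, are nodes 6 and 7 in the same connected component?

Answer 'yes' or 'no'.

Answer: yes

Derivation:
Initial components: {0,1,2,3,4,5,6,7}
Removing edge (4,6): not a bridge — component count unchanged at 1.
New components: {0,1,2,3,4,5,6,7}
Are 6 and 7 in the same component? yes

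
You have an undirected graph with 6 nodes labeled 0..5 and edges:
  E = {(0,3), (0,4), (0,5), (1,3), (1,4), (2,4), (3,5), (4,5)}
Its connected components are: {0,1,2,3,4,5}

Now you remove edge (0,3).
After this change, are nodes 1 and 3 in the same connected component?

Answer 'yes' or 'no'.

Initial components: {0,1,2,3,4,5}
Removing edge (0,3): not a bridge — component count unchanged at 1.
New components: {0,1,2,3,4,5}
Are 1 and 3 in the same component? yes

Answer: yes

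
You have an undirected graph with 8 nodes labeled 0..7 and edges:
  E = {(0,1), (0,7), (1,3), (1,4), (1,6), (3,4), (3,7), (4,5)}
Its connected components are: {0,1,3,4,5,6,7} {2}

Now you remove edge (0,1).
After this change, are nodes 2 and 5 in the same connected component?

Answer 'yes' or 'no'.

Initial components: {0,1,3,4,5,6,7} {2}
Removing edge (0,1): not a bridge — component count unchanged at 2.
New components: {0,1,3,4,5,6,7} {2}
Are 2 and 5 in the same component? no

Answer: no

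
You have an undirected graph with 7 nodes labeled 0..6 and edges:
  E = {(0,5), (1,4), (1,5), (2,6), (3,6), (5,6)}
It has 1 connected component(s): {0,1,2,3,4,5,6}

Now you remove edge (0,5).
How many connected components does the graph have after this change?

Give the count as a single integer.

Answer: 2

Derivation:
Initial component count: 1
Remove (0,5): it was a bridge. Count increases: 1 -> 2.
  After removal, components: {0} {1,2,3,4,5,6}
New component count: 2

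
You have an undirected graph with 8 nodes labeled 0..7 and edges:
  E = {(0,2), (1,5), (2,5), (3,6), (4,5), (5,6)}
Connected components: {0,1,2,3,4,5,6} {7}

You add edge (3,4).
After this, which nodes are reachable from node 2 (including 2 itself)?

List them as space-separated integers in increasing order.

Before: nodes reachable from 2: {0,1,2,3,4,5,6}
Adding (3,4): both endpoints already in same component. Reachability from 2 unchanged.
After: nodes reachable from 2: {0,1,2,3,4,5,6}

Answer: 0 1 2 3 4 5 6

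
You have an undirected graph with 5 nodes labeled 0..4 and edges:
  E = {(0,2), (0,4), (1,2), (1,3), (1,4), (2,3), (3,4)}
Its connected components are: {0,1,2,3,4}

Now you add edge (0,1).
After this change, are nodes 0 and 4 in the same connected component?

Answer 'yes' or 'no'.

Initial components: {0,1,2,3,4}
Adding edge (0,1): both already in same component {0,1,2,3,4}. No change.
New components: {0,1,2,3,4}
Are 0 and 4 in the same component? yes

Answer: yes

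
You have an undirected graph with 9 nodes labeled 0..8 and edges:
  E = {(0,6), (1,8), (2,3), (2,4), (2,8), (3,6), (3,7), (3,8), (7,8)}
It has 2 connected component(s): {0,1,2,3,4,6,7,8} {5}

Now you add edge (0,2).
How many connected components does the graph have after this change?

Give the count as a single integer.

Initial component count: 2
Add (0,2): endpoints already in same component. Count unchanged: 2.
New component count: 2

Answer: 2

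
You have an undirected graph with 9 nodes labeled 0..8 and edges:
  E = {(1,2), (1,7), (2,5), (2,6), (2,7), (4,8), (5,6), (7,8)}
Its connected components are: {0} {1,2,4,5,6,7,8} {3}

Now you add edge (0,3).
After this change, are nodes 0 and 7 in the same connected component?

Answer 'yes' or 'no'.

Initial components: {0} {1,2,4,5,6,7,8} {3}
Adding edge (0,3): merges {0} and {3}.
New components: {0,3} {1,2,4,5,6,7,8}
Are 0 and 7 in the same component? no

Answer: no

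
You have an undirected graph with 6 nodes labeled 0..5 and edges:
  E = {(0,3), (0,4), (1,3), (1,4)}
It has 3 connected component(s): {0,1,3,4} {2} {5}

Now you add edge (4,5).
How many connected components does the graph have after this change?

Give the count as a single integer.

Initial component count: 3
Add (4,5): merges two components. Count decreases: 3 -> 2.
New component count: 2

Answer: 2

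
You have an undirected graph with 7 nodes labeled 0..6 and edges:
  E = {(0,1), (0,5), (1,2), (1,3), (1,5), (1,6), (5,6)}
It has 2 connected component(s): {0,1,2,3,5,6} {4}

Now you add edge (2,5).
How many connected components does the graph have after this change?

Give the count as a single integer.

Answer: 2

Derivation:
Initial component count: 2
Add (2,5): endpoints already in same component. Count unchanged: 2.
New component count: 2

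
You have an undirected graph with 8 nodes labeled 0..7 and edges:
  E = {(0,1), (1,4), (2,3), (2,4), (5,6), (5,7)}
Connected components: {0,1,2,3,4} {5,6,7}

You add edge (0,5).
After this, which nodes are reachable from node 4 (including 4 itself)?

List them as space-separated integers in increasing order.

Answer: 0 1 2 3 4 5 6 7

Derivation:
Before: nodes reachable from 4: {0,1,2,3,4}
Adding (0,5): merges 4's component with another. Reachability grows.
After: nodes reachable from 4: {0,1,2,3,4,5,6,7}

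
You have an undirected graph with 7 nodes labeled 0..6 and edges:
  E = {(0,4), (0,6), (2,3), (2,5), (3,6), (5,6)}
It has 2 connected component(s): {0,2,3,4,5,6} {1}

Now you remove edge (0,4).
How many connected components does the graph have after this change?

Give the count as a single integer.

Initial component count: 2
Remove (0,4): it was a bridge. Count increases: 2 -> 3.
  After removal, components: {0,2,3,5,6} {1} {4}
New component count: 3

Answer: 3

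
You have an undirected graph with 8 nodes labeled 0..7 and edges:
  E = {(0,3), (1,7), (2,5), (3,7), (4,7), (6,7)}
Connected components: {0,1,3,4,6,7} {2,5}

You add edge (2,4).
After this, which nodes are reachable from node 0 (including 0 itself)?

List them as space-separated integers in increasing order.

Answer: 0 1 2 3 4 5 6 7

Derivation:
Before: nodes reachable from 0: {0,1,3,4,6,7}
Adding (2,4): merges 0's component with another. Reachability grows.
After: nodes reachable from 0: {0,1,2,3,4,5,6,7}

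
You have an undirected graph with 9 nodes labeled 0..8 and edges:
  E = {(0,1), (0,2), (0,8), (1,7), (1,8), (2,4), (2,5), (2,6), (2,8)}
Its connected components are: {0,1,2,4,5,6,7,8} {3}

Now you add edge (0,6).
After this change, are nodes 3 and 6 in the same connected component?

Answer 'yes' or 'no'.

Answer: no

Derivation:
Initial components: {0,1,2,4,5,6,7,8} {3}
Adding edge (0,6): both already in same component {0,1,2,4,5,6,7,8}. No change.
New components: {0,1,2,4,5,6,7,8} {3}
Are 3 and 6 in the same component? no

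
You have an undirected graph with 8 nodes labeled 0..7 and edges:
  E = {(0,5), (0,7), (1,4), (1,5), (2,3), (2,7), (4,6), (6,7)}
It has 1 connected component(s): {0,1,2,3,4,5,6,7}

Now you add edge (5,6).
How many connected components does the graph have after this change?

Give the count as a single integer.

Initial component count: 1
Add (5,6): endpoints already in same component. Count unchanged: 1.
New component count: 1

Answer: 1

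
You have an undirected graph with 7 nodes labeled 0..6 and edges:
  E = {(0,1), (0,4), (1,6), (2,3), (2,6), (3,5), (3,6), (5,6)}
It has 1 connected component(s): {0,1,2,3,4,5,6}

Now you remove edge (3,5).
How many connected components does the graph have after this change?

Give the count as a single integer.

Answer: 1

Derivation:
Initial component count: 1
Remove (3,5): not a bridge. Count unchanged: 1.
  After removal, components: {0,1,2,3,4,5,6}
New component count: 1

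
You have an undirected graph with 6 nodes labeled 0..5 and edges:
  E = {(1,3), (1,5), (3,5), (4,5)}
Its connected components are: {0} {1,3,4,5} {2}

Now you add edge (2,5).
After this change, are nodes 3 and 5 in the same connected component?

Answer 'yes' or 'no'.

Initial components: {0} {1,3,4,5} {2}
Adding edge (2,5): merges {2} and {1,3,4,5}.
New components: {0} {1,2,3,4,5}
Are 3 and 5 in the same component? yes

Answer: yes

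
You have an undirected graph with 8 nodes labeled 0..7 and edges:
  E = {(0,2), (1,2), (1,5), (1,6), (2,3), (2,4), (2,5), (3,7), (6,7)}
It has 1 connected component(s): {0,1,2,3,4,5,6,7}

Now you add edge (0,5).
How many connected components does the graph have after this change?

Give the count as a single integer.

Initial component count: 1
Add (0,5): endpoints already in same component. Count unchanged: 1.
New component count: 1

Answer: 1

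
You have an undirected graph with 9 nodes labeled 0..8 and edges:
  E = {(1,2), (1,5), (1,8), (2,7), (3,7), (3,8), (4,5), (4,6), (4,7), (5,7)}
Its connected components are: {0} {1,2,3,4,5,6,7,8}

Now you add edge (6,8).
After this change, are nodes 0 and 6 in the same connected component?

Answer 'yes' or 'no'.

Initial components: {0} {1,2,3,4,5,6,7,8}
Adding edge (6,8): both already in same component {1,2,3,4,5,6,7,8}. No change.
New components: {0} {1,2,3,4,5,6,7,8}
Are 0 and 6 in the same component? no

Answer: no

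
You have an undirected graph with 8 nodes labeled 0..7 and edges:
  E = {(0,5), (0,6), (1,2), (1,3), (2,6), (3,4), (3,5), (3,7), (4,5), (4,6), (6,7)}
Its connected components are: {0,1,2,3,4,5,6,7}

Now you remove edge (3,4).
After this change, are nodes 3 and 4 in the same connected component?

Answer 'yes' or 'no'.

Answer: yes

Derivation:
Initial components: {0,1,2,3,4,5,6,7}
Removing edge (3,4): not a bridge — component count unchanged at 1.
New components: {0,1,2,3,4,5,6,7}
Are 3 and 4 in the same component? yes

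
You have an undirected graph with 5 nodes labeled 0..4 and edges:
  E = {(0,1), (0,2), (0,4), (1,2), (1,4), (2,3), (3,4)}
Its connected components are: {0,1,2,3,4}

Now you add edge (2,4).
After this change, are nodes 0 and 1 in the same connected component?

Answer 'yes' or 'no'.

Answer: yes

Derivation:
Initial components: {0,1,2,3,4}
Adding edge (2,4): both already in same component {0,1,2,3,4}. No change.
New components: {0,1,2,3,4}
Are 0 and 1 in the same component? yes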